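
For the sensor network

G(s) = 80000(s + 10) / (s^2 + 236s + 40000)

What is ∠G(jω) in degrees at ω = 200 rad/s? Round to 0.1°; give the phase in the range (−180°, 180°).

-2.9°

At s = jω = j200:
zero (s+10): 10 + j200 → |·| = √(10²+200²) = √40100 ≈ 200.25, ∠ = arctan(200/10) ≈ 87.14°
quadratic: (j200)² + 236·j200 + 40000 = 0 + j47200 → |·| ≈ 47200, ∠ ≈ 90.00°
∠G = 87.14° − 90.00° = -2.86°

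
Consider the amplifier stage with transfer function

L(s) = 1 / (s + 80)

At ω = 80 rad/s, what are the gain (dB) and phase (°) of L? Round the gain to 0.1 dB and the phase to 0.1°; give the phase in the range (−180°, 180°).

Substitute s = j80:
Numerator: 1 = 1 + j0
Denominator: (j80) + 80 = 80 + j80
|N| = √(1² + 0²) ≈ 1, ∠N ≈ 0.00°
|D| = √(80² + 80²) ≈ 113.14, ∠D ≈ 45.00°
|L| = 1 / 113.14 ≈ 0.0088386
Gain = 20 log₁₀(0.0088386) ≈ -41.07 dB
∠L = 0.00° − 45.00° = -45.00°

-41.1 dB, -45.0°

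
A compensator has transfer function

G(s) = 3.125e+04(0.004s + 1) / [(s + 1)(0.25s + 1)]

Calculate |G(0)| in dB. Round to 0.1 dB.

89.9 dB

G(0) = 3.125e+04 · 1 / 1 = 31250
20 log₁₀(31250) ≈ 89.90 dB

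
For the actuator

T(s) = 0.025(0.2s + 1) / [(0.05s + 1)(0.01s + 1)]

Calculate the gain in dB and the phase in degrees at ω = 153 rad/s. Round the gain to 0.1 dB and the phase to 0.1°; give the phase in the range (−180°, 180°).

At ω = 153 rad/s:
zero (1 + j153·0.2) = 1 + j30.6 → |·| ≈ 30.616, ∠ ≈ 88.13°
pole (1 + j153·0.05) = 1 + j7.65 → |·| ≈ 7.7151, ∠ ≈ 82.55°
pole (1 + j153·0.01) = 1 + j1.53 → |·| ≈ 1.8278, ∠ ≈ 56.83°
|T| = 0.025 · 30.616 / (7.7151 · 1.8278) ≈ 0.054277
Gain = 20 log₁₀(0.054277) ≈ -25.31 dB
∠T = (88.13°) − (82.55° + 56.83°) = -51.25°

-25.3 dB, -51.3°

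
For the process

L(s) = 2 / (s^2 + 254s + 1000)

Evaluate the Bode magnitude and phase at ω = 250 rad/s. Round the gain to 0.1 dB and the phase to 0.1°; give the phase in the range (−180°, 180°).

Substitute s = j250:
Numerator: 2 = 2 + j0
Denominator: (j250)^2 + 254(j250) + 1000 = -61500 + j63500
|N| = √(2² + 0²) ≈ 2, ∠N ≈ 0.00°
|D| = √(61500² + 63500²) ≈ 88400, ∠D ≈ 134.08°
|L| = 2 / 88400 ≈ 2.2624e-05
Gain = 20 log₁₀(2.2624e-05) ≈ -92.91 dB
∠L = 0.00° − 134.08° = -134.08°

-92.9 dB, -134.1°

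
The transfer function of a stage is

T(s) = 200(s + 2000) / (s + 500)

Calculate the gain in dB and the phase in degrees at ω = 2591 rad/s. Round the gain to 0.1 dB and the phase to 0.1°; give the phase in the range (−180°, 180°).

At s = jω = j2591:
zero (s+2000): 2000 + j2591 → |·| = √(2000²+2591²) = √10713281 ≈ 3273.1, ∠ = arctan(2591/2000) ≈ 52.34°
pole (s+500): 500 + j2591 → |·| = √(500²+2591²) = √6963281 ≈ 2638.8, ∠ = arctan(2591/500) ≈ 79.08°
|T| = 200 · 3273.1 / 2638.8 ≈ 248.07
Gain = 20 log₁₀(248.07) ≈ 47.89 dB
∠T = 52.34° − 79.08° = -26.74°

47.9 dB, -26.7°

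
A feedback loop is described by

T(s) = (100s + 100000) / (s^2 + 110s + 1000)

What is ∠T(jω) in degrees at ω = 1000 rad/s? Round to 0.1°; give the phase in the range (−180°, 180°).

-128.7°

Substitute s = j1000:
Numerator: 100(j1000) + 100000 = 100000 + j100000
Denominator: (j1000)^2 + 110(j1000) + 1000 = -999000 + j110000
|N| = √(100000² + 100000²) ≈ 1.4142e+05, ∠N ≈ 45.00°
|D| = √(999000² + 110000²) ≈ 1.005e+06, ∠D ≈ 173.72°
∠T = 45.00° − 173.72° = -128.72°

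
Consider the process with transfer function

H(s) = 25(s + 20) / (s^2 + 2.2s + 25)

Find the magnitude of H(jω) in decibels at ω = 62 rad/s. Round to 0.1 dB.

At s = jω = j62:
zero (s+20): 20 + j62 → |·| = √(20²+62²) = √4244 ≈ 65.146, ∠ = arctan(62/20) ≈ 72.12°
quadratic: (j62)² + 2.2·j62 + 25 = -3819 + j136.4 → |·| ≈ 3821.4, ∠ ≈ 177.95°
|H| = 25 · 65.146 / 3821.4 ≈ 0.42619
Gain = 20 log₁₀(0.42619) ≈ -7.41 dB

-7.4 dB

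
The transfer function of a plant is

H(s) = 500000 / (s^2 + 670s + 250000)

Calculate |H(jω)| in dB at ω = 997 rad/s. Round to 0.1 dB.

At s = jω = j997:
quadratic: (j997)² + 670·j997 + 250000 = -744009 + j667990 → |·| ≈ 9.9988e+05, ∠ ≈ 138.08°
|H| = 500000 / 9.9988e+05 ≈ 0.50006
Gain = 20 log₁₀(0.50006) ≈ -6.02 dB

-6.0 dB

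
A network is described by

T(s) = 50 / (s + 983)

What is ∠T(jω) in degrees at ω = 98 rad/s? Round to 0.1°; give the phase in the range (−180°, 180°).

-5.7°

At s = jω = j98:
pole (s+983): 983 + j98 → |·| = √(983²+98²) = √975893 ≈ 987.87, ∠ = arctan(98/983) ≈ 5.69°
∠T = 0.00° − 5.69° = -5.69°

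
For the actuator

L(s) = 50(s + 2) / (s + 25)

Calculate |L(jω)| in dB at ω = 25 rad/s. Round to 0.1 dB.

At s = jω = j25:
zero (s+2): 2 + j25 → |·| = √(2²+25²) = √629 ≈ 25.08, ∠ = arctan(25/2) ≈ 85.43°
pole (s+25): 25 + j25 → |·| = √(25²+25²) = √1250 ≈ 35.355, ∠ = arctan(25/25) ≈ 45.00°
|L| = 50 · 25.08 / 35.355 ≈ 35.469
Gain = 20 log₁₀(35.469) ≈ 31.00 dB

31.0 dB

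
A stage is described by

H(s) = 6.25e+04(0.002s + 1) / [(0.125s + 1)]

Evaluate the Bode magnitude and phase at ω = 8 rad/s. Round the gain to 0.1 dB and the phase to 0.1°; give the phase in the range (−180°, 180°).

92.9 dB, -44.1°

At ω = 8 rad/s:
zero (1 + j8·0.002) = 1 + j0.016 → |·| ≈ 1.0001, ∠ ≈ 0.92°
pole (1 + j8·0.125) = 1 + j1 → |·| ≈ 1.4142, ∠ ≈ 45.00°
|H| = 6.25e+04 · 1.0001 / (1.4142) ≈ 44199
Gain = 20 log₁₀(44199) ≈ 92.91 dB
∠H = (0.92°) − (45.00°) = -44.08°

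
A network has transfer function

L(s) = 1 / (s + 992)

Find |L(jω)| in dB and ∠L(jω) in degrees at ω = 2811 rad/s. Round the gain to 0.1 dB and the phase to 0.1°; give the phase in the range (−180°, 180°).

Substitute s = j2811:
Numerator: 1 = 1 + j0
Denominator: (j2811) + 992 = 992 + j2811
|N| = √(1² + 0²) ≈ 1, ∠N ≈ 0.00°
|D| = √(992² + 2811²) ≈ 2980.9, ∠D ≈ 70.56°
|L| = 1 / 2980.9 ≈ 0.00033547
Gain = 20 log₁₀(0.00033547) ≈ -69.49 dB
∠L = 0.00° − 70.56° = -70.56°

-69.5 dB, -70.6°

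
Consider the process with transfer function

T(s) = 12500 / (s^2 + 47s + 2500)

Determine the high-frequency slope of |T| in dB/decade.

-40 dB/decade

Each pole contributes −20 dB/decade at high frequency; each zero contributes +20 dB/decade.
Net: 0 zero(s) − 2 pole(s) → -40 dB/decade.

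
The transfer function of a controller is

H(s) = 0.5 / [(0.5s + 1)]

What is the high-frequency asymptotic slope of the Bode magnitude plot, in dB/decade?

-20 dB/decade

Each pole contributes −20 dB/decade at high frequency; each zero contributes +20 dB/decade.
Net: 0 zero(s) − 1 pole(s) → -20 dB/decade.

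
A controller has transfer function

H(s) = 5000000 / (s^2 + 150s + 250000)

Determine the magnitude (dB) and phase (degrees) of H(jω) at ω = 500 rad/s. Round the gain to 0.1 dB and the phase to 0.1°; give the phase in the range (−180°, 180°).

At s = jω = j500:
quadratic: (j500)² + 150·j500 + 250000 = 0 + j75000 → |·| ≈ 75000, ∠ ≈ 90.00°
|H| = 5000000 / 75000 ≈ 66.667
Gain = 20 log₁₀(66.667) ≈ 36.48 dB
∠H = 0.00° − 90.00° = -90.00°

36.5 dB, -90.0°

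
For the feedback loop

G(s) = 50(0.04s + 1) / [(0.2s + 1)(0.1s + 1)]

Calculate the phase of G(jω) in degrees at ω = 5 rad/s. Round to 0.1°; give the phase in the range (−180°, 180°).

-60.3°

At ω = 5 rad/s:
zero (1 + j5·0.04) = 1 + j0.2 → |·| ≈ 1.0198, ∠ ≈ 11.31°
pole (1 + j5·0.2) = 1 + j1 → |·| ≈ 1.4142, ∠ ≈ 45.00°
pole (1 + j5·0.1) = 1 + j0.5 → |·| ≈ 1.118, ∠ ≈ 26.57°
∠G = (11.31°) − (45.00° + 26.57°) = -60.26°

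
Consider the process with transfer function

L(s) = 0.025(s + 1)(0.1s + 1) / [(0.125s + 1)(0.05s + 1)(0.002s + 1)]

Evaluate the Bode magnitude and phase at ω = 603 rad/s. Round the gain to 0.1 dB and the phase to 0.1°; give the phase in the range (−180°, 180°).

At ω = 603 rad/s:
zero (1 + j603·1) = 1 + j603 → |·| ≈ 603, ∠ ≈ 89.90°
zero (1 + j603·0.1) = 1 + j60.3 → |·| ≈ 60.308, ∠ ≈ 89.05°
pole (1 + j603·0.125) = 1 + j75.375 → |·| ≈ 75.382, ∠ ≈ 89.24°
pole (1 + j603·0.05) = 1 + j30.15 → |·| ≈ 30.167, ∠ ≈ 88.10°
pole (1 + j603·0.002) = 1 + j1.206 → |·| ≈ 1.5667, ∠ ≈ 50.33°
|L| = 0.025 · 603 · 60.308 / (75.382 · 30.167 · 1.5667) ≈ 0.25518
Gain = 20 log₁₀(0.25518) ≈ -11.86 dB
∠L = (89.90° + 89.05°) − (89.24° + 88.10° + 50.33°) = -48.72°

-11.9 dB, -48.7°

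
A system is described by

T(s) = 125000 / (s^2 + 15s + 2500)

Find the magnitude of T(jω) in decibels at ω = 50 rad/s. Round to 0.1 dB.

44.4 dB

At s = jω = j50:
quadratic: (j50)² + 15·j50 + 2500 = 0 + j750 → |·| ≈ 750, ∠ ≈ 90.00°
|T| = 125000 / 750 ≈ 166.67
Gain = 20 log₁₀(166.67) ≈ 44.44 dB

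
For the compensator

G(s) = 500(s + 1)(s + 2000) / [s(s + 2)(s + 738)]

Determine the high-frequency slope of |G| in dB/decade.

-20 dB/decade

Each pole contributes −20 dB/decade at high frequency; each zero contributes +20 dB/decade.
Net: 2 zero(s) − 3 pole(s) → -20 dB/decade.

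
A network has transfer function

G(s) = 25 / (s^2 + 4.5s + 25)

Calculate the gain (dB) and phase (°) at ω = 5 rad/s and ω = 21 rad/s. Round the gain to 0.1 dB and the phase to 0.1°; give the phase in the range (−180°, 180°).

ω = 5: 0.9 dB, -90.0°; ω = 21: -24.6 dB, -167.2°

At s = jω = j5:
quadratic: (j5)² + 4.5·j5 + 25 = 0 + j22.5 → |·| ≈ 22.5, ∠ ≈ 90.00°
|G| = 25 / 22.5 ≈ 1.1111
Gain = 20 log₁₀(1.1111) ≈ 0.92 dB
∠G = 0.00° − 90.00° = -90.00°

At s = jω = j21:
quadratic: (j21)² + 4.5·j21 + 25 = -416 + j94.5 → |·| ≈ 426.6, ∠ ≈ 167.20°
|G| = 25 / 426.6 ≈ 0.058603
Gain = 20 log₁₀(0.058603) ≈ -24.64 dB
∠G = 0.00° − 167.20° = -167.20°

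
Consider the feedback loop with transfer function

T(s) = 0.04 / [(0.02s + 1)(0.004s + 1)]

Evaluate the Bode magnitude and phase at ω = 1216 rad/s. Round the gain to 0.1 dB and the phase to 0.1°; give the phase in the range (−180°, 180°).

At ω = 1216 rad/s:
pole (1 + j1216·0.02) = 1 + j24.32 → |·| ≈ 24.341, ∠ ≈ 87.65°
pole (1 + j1216·0.004) = 1 + j4.864 → |·| ≈ 4.9657, ∠ ≈ 78.38°
|T| = 0.04 · 1 / (24.341 · 4.9657) ≈ 0.00033093
Gain = 20 log₁₀(0.00033093) ≈ -69.61 dB
∠T = (0°) − (87.65° + 78.38°) = -166.03°

-69.6 dB, -166.0°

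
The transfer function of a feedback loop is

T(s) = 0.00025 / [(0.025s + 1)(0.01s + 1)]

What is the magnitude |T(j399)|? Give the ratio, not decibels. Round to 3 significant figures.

At ω = 399 rad/s:
pole (1 + j399·0.025) = 1 + j9.975 → |·| ≈ 10.025, ∠ ≈ 84.28°
pole (1 + j399·0.01) = 1 + j3.99 → |·| ≈ 4.1134, ∠ ≈ 75.93°
|T| = 0.00025 · 1 / (10.025 · 4.1134) ≈ 6.0625e-06

6.06e-06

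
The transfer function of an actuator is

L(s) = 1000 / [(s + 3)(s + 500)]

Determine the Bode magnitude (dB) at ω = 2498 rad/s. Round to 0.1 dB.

At s = jω = j2498:
pole (s+3): 3 + j2498 → |·| = √(3²+2498²) = √6240013 ≈ 2498, ∠ = arctan(2498/3) ≈ 89.93°
pole (s+500): 500 + j2498 → |·| = √(500²+2498²) = √6490004 ≈ 2547.5, ∠ = arctan(2498/500) ≈ 78.68°
|L| = 1000 / 6.3637e+06 ≈ 0.00015714
Gain = 20 log₁₀(0.00015714) ≈ -76.07 dB

-76.1 dB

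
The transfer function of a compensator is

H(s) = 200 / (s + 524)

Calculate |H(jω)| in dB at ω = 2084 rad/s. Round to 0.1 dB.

Substitute s = j2084:
Numerator: 200 = 200 + j0
Denominator: (j2084) + 524 = 524 + j2084
|N| = √(200² + 0²) ≈ 200, ∠N ≈ 0.00°
|D| = √(524² + 2084²) ≈ 2148.9, ∠D ≈ 75.89°
|H| = 200 / 2148.9 ≈ 0.093071
Gain = 20 log₁₀(0.093071) ≈ -20.62 dB

-20.6 dB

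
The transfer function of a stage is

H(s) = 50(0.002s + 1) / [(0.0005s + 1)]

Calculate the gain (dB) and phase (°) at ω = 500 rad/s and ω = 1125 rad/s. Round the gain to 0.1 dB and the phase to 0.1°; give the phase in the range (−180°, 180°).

At ω = 500 rad/s:
zero (1 + j500·0.002) = 1 + j1 → |·| ≈ 1.4142, ∠ ≈ 45.00°
pole (1 + j500·0.0005) = 1 + j0.25 → |·| ≈ 1.0308, ∠ ≈ 14.04°
|H| = 50 · 1.4142 / (1.0308) ≈ 68.597
Gain = 20 log₁₀(68.597) ≈ 36.73 dB
∠H = (45.00°) − (14.04°) = 30.96°

At ω = 1125 rad/s:
zero (1 + j1125·0.002) = 1 + j2.25 → |·| ≈ 2.4622, ∠ ≈ 66.04°
pole (1 + j1125·0.0005) = 1 + j0.5625 → |·| ≈ 1.1473, ∠ ≈ 29.36°
|H| = 50 · 2.4622 / (1.1473) ≈ 107.3
Gain = 20 log₁₀(107.3) ≈ 40.61 dB
∠H = (66.04°) − (29.36°) = 36.68°

ω = 500: 36.7 dB, 31.0°; ω = 1125: 40.6 dB, 36.7°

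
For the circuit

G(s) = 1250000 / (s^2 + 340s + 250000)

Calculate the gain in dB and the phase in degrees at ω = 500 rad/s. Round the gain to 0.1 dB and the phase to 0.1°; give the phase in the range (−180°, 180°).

17.3 dB, -90.0°

At s = jω = j500:
quadratic: (j500)² + 340·j500 + 250000 = 0 + j170000 → |·| ≈ 1.7e+05, ∠ ≈ 90.00°
|G| = 1250000 / 1.7e+05 ≈ 7.3529
Gain = 20 log₁₀(7.3529) ≈ 17.33 dB
∠G = 0.00° − 90.00° = -90.00°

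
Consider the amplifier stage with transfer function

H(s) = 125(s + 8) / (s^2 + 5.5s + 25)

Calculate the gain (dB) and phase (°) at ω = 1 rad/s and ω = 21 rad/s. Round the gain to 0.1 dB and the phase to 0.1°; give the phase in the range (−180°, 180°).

At s = jω = j1:
zero (s+8): 8 + j1 → |·| = √(8²+1²) = √65 ≈ 8.0623, ∠ = arctan(1/8) ≈ 7.13°
quadratic: (j1)² + 5.5·j1 + 25 = 24 + j5.5 → |·| ≈ 24.622, ∠ ≈ 12.91°
|H| = 125 · 8.0623 / 24.622 ≈ 40.93
Gain = 20 log₁₀(40.93) ≈ 32.24 dB
∠H = 7.13° − 12.91° = -5.78°

At s = jω = j21:
zero (s+8): 8 + j21 → |·| = √(8²+21²) = √505 ≈ 22.472, ∠ = arctan(21/8) ≈ 69.15°
quadratic: (j21)² + 5.5·j21 + 25 = -416 + j115.5 → |·| ≈ 431.74, ∠ ≈ 164.48°
|H| = 125 · 22.472 / 431.74 ≈ 6.5062
Gain = 20 log₁₀(6.5062) ≈ 16.27 dB
∠H = 69.15° − 164.48° = -95.33°

ω = 1: 32.2 dB, -5.8°; ω = 21: 16.3 dB, -95.3°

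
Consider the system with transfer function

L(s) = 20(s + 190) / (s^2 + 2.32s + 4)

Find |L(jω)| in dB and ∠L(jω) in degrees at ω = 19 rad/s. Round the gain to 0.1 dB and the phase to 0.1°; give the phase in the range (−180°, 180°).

20.5 dB, -167.3°

At s = jω = j19:
zero (s+190): 190 + j19 → |·| = √(190²+19²) = √36461 ≈ 190.95, ∠ = arctan(19/190) ≈ 5.71°
quadratic: (j19)² + 2.32·j19 + 4 = -357 + j44.08 → |·| ≈ 359.71, ∠ ≈ 172.96°
|L| = 20 · 190.95 / 359.71 ≈ 10.617
Gain = 20 log₁₀(10.617) ≈ 20.52 dB
∠L = 5.71° − 172.96° = -167.25°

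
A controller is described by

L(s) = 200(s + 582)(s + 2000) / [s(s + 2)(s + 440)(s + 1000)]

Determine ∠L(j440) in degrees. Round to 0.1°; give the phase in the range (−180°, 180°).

161.0°

At s = jω = j440:
zero (s+582): 582 + j440 → |·| = √(582²+440²) = √532324 ≈ 729.61, ∠ = arctan(440/582) ≈ 37.09°
zero (s+2000): 2000 + j440 → |·| = √(2000²+440²) = √4193600 ≈ 2047.8, ∠ = arctan(440/2000) ≈ 12.41°
pole (s+2): 2 + j440 → |·| = √(2²+440²) = √193604 ≈ 440, ∠ = arctan(440/2) ≈ 89.74°
pole (s+440): 440 + j440 → |·| = √(440²+440²) = √387200 ≈ 622.25, ∠ = arctan(440/440) ≈ 45.00°
pole (s+1000): 1000 + j440 → |·| = √(1000²+440²) = √1193600 ≈ 1092.5, ∠ = arctan(440/1000) ≈ 23.75°
pole at origin: |s| = 440, ∠ = 90.00° (in denominator)
∠L = 49.50° − 248.49° = -198.99° ≡ 161.01° (principal value)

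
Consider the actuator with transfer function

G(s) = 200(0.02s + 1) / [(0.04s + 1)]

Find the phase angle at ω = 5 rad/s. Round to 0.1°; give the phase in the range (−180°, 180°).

-5.6°

At ω = 5 rad/s:
zero (1 + j5·0.02) = 1 + j0.1 → |·| ≈ 1.005, ∠ ≈ 5.71°
pole (1 + j5·0.04) = 1 + j0.2 → |·| ≈ 1.0198, ∠ ≈ 11.31°
∠G = (5.71°) − (11.31°) = -5.60°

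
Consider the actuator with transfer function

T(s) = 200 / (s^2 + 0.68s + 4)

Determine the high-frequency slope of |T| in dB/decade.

-40 dB/decade

Each pole contributes −20 dB/decade at high frequency; each zero contributes +20 dB/decade.
Net: 0 zero(s) − 2 pole(s) → -40 dB/decade.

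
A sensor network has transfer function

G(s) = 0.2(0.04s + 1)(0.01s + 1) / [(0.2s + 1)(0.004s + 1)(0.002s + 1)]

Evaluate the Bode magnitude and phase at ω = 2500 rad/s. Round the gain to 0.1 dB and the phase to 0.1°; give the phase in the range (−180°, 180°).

At ω = 2500 rad/s:
zero (1 + j2500·0.04) = 1 + j100 → |·| ≈ 100, ∠ ≈ 89.43°
zero (1 + j2500·0.01) = 1 + j25 → |·| ≈ 25.02, ∠ ≈ 87.71°
pole (1 + j2500·0.2) = 1 + j500 → |·| ≈ 500, ∠ ≈ 89.89°
pole (1 + j2500·0.004) = 1 + j10 → |·| ≈ 10.05, ∠ ≈ 84.29°
pole (1 + j2500·0.002) = 1 + j5 → |·| ≈ 5.099, ∠ ≈ 78.69°
|G| = 0.2 · 100 · 25.02 / (500 · 10.05 · 5.099) ≈ 0.01953
Gain = 20 log₁₀(0.01953) ≈ -34.19 dB
∠G = (89.43° + 87.71°) − (89.89° + 84.29° + 78.69°) = -75.73°

-34.2 dB, -75.7°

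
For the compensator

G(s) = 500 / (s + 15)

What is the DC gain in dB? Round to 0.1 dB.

30.5 dB

G(0) = 500 / (15) ≈ 33.333
20 log₁₀(33.333) ≈ 30.46 dB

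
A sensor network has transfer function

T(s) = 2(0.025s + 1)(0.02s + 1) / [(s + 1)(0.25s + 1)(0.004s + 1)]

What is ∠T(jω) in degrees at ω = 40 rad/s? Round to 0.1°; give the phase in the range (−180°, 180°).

At ω = 40 rad/s:
zero (1 + j40·0.025) = 1 + j1 → |·| ≈ 1.4142, ∠ ≈ 45.00°
zero (1 + j40·0.02) = 1 + j0.8 → |·| ≈ 1.2806, ∠ ≈ 38.66°
pole (1 + j40·1) = 1 + j40 → |·| ≈ 40.012, ∠ ≈ 88.57°
pole (1 + j40·0.25) = 1 + j10 → |·| ≈ 10.05, ∠ ≈ 84.29°
pole (1 + j40·0.004) = 1 + j0.16 → |·| ≈ 1.0127, ∠ ≈ 9.09°
∠T = (45.00° + 38.66°) − (88.57° + 84.29° + 9.09°) = -98.29°

-98.3°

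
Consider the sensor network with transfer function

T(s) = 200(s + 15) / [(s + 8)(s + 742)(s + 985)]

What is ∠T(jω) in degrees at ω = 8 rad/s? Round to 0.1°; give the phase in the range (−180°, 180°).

At s = jω = j8:
zero (s+15): 15 + j8 → |·| = √(15²+8²) = √289 ≈ 17, ∠ = arctan(8/15) ≈ 28.07°
pole (s+8): 8 + j8 → |·| = √(8²+8²) = √128 ≈ 11.314, ∠ = arctan(8/8) ≈ 45.00°
pole (s+742): 742 + j8 → |·| = √(742²+8²) = √550628 ≈ 742.04, ∠ = arctan(8/742) ≈ 0.62°
pole (s+985): 985 + j8 → |·| = √(985²+8²) = √970289 ≈ 985.03, ∠ = arctan(8/985) ≈ 0.47°
∠T = 28.07° − 46.09° = -18.02°

-18.0°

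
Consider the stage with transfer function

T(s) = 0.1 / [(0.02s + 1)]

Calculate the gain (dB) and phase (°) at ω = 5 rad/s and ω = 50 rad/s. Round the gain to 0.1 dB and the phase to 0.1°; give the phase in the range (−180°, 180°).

ω = 5: -20.0 dB, -5.7°; ω = 50: -23.0 dB, -45.0°

At ω = 5 rad/s:
pole (1 + j5·0.02) = 1 + j0.1 → |·| ≈ 1.005, ∠ ≈ 5.71°
|T| = 0.1 · 1 / (1.005) ≈ 0.099502
Gain = 20 log₁₀(0.099502) ≈ -20.04 dB
∠T = (0°) − (5.71°) = -5.71°

At ω = 50 rad/s:
pole (1 + j50·0.02) = 1 + j1 → |·| ≈ 1.4142, ∠ ≈ 45.00°
|T| = 0.1 · 1 / (1.4142) ≈ 0.070711
Gain = 20 log₁₀(0.070711) ≈ -23.01 dB
∠T = (0°) − (45.00°) = -45.00°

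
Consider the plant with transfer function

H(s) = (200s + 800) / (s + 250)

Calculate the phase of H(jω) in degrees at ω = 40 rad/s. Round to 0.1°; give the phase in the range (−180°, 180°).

Substitute s = j40:
Numerator: 200(j40) + 800 = 800 + j8000
Denominator: (j40) + 250 = 250 + j40
|N| = √(800² + 8000²) ≈ 8039.9, ∠N ≈ 84.29°
|D| = √(250² + 40²) ≈ 253.18, ∠D ≈ 9.09°
∠H = 84.29° − 9.09° = 75.20°

75.2°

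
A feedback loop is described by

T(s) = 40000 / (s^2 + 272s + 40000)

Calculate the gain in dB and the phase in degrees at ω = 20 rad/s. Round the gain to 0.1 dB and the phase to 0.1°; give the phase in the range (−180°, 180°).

At s = jω = j20:
quadratic: (j20)² + 272·j20 + 40000 = 39600 + j5440 → |·| ≈ 39972, ∠ ≈ 7.82°
|T| = 40000 / 39972 ≈ 1.0007
Gain = 20 log₁₀(1.0007) ≈ 0.01 dB
∠T = 0.00° − 7.82° = -7.82°

0.0 dB, -7.8°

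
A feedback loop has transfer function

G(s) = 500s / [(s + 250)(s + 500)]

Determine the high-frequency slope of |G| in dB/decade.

Each pole contributes −20 dB/decade at high frequency; each zero contributes +20 dB/decade.
Net: 1 zero(s) − 2 pole(s) → -20 dB/decade.

-20 dB/decade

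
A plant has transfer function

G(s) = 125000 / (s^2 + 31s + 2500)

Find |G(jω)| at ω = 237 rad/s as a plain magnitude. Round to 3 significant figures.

At s = jω = j237:
quadratic: (j237)² + 31·j237 + 2500 = -53669 + j7347 → |·| ≈ 54170, ∠ ≈ 172.20°
|G| = 125000 / 54170 ≈ 2.3076

2.31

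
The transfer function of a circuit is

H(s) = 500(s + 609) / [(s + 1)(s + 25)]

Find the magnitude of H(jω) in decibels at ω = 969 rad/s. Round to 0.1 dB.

At s = jω = j969:
zero (s+609): 609 + j969 → |·| = √(609²+969²) = √1309842 ≈ 1144.5, ∠ = arctan(969/609) ≈ 57.85°
pole (s+1): 1 + j969 → |·| = √(1²+969²) = √938962 ≈ 969, ∠ = arctan(969/1) ≈ 89.94°
pole (s+25): 25 + j969 → |·| = √(25²+969²) = √939586 ≈ 969.32, ∠ = arctan(969/25) ≈ 88.52°
|H| = 500 · 1144.5 / 9.3927e+05 ≈ 0.60925
Gain = 20 log₁₀(0.60925) ≈ -4.30 dB

-4.3 dB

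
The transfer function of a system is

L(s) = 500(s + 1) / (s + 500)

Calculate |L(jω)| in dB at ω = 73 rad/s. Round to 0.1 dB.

At s = jω = j73:
zero (s+1): 1 + j73 → |·| = √(1²+73²) = √5330 ≈ 73.007, ∠ = arctan(73/1) ≈ 89.22°
pole (s+500): 500 + j73 → |·| = √(500²+73²) = √255329 ≈ 505.3, ∠ = arctan(73/500) ≈ 8.31°
|L| = 500 · 73.007 / 505.3 ≈ 72.241
Gain = 20 log₁₀(72.241) ≈ 37.18 dB

37.2 dB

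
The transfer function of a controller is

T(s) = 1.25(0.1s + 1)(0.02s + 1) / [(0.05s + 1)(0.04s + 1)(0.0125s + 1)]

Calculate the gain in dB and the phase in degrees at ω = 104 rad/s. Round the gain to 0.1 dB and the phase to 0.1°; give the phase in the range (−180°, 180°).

At ω = 104 rad/s:
zero (1 + j104·0.1) = 1 + j10.4 → |·| ≈ 10.448, ∠ ≈ 84.51°
zero (1 + j104·0.02) = 1 + j2.08 → |·| ≈ 2.3079, ∠ ≈ 64.32°
pole (1 + j104·0.05) = 1 + j5.2 → |·| ≈ 5.2953, ∠ ≈ 79.11°
pole (1 + j104·0.04) = 1 + j4.16 → |·| ≈ 4.2785, ∠ ≈ 76.48°
pole (1 + j104·0.0125) = 1 + j1.3 → |·| ≈ 1.6401, ∠ ≈ 52.43°
|T| = 1.25 · 10.448 · 2.3079 / (5.2953 · 4.2785 · 1.6401) ≈ 0.81116
Gain = 20 log₁₀(0.81116) ≈ -1.82 dB
∠T = (84.51° + 64.32°) − (79.11° + 76.48° + 52.43°) = -59.19°

-1.8 dB, -59.2°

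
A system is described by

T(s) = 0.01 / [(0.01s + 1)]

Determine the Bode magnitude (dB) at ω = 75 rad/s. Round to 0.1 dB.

-41.9 dB

At ω = 75 rad/s:
pole (1 + j75·0.01) = 1 + j0.75 → |·| ≈ 1.25, ∠ ≈ 36.87°
|T| = 0.01 · 1 / (1.25) ≈ 0.008
Gain = 20 log₁₀(0.008) ≈ -41.94 dB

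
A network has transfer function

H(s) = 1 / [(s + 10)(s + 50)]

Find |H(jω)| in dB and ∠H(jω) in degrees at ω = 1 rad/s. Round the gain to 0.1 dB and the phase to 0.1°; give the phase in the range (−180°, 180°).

At s = jω = j1:
pole (s+10): 10 + j1 → |·| = √(10²+1²) = √101 ≈ 10.05, ∠ = arctan(1/10) ≈ 5.71°
pole (s+50): 50 + j1 → |·| = √(50²+1²) = √2501 ≈ 50.01, ∠ = arctan(1/50) ≈ 1.15°
|H| = 1 / 502.6 ≈ 0.0019897
Gain = 20 log₁₀(0.0019897) ≈ -54.02 dB
∠H = 0.00° − 6.86° = -6.86°

-54.0 dB, -6.9°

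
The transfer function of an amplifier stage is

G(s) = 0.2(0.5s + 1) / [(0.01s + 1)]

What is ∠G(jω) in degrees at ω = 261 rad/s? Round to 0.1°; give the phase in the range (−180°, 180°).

20.5°

At ω = 261 rad/s:
zero (1 + j261·0.5) = 1 + j130.5 → |·| ≈ 130.5, ∠ ≈ 89.56°
pole (1 + j261·0.01) = 1 + j2.61 → |·| ≈ 2.795, ∠ ≈ 69.04°
∠G = (89.56°) − (69.04°) = 20.52°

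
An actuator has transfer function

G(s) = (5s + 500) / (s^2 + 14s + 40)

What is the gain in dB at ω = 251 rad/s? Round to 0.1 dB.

-33.4 dB

Substitute s = j251:
Numerator: 5(j251) + 500 = 500 + j1255
Denominator: (j251)^2 + 14(j251) + 40 = -62961 + j3514
|N| = √(500² + 1255²) ≈ 1350.9, ∠N ≈ 68.28°
|D| = √(62961² + 3514²) ≈ 63059, ∠D ≈ 176.81°
|G| = 1350.9 / 63059 ≈ 0.021423
Gain = 20 log₁₀(0.021423) ≈ -33.38 dB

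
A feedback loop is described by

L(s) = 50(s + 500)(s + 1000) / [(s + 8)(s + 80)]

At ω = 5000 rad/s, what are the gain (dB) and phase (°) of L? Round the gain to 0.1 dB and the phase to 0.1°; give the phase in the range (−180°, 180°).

At s = jω = j5000:
zero (s+500): 500 + j5000 → |·| = √(500²+5000²) = √25250000 ≈ 5024.9, ∠ = arctan(5000/500) ≈ 84.29°
zero (s+1000): 1000 + j5000 → |·| = √(1000²+5000²) = √26000000 ≈ 5099, ∠ = arctan(5000/1000) ≈ 78.69°
pole (s+8): 8 + j5000 → |·| = √(8²+5000²) = √25000064 ≈ 5000, ∠ = arctan(5000/8) ≈ 89.91°
pole (s+80): 80 + j5000 → |·| = √(80²+5000²) = √25006400 ≈ 5000.6, ∠ = arctan(5000/80) ≈ 89.08°
|L| = 50 · 2.5622e+07 / 2.5003e+07 ≈ 51.238
Gain = 20 log₁₀(51.238) ≈ 34.19 dB
∠L = 162.98° − 178.99° = -16.01°

34.2 dB, -16.0°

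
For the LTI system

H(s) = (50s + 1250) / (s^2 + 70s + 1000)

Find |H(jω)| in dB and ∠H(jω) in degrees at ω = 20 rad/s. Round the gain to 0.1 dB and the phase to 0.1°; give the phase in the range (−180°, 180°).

Substitute s = j20:
Numerator: 50(j20) + 1250 = 1250 + j1000
Denominator: (j20)^2 + 70(j20) + 1000 = 600 + j1400
|N| = √(1250² + 1000²) ≈ 1600.8, ∠N ≈ 38.66°
|D| = √(600² + 1400²) ≈ 1523.2, ∠D ≈ 66.80°
|H| = 1600.8 / 1523.2 ≈ 1.0509
Gain = 20 log₁₀(1.0509) ≈ 0.43 dB
∠H = 38.66° − 66.80° = -28.14°

0.4 dB, -28.1°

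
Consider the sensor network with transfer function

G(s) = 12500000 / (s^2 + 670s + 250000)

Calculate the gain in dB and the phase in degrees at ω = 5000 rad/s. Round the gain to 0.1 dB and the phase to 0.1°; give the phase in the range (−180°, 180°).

-6.0 dB, -172.3°

At s = jω = j5000:
quadratic: (j5000)² + 670·j5000 + 250000 = -24750000 + j3350000 → |·| ≈ 2.4976e+07, ∠ ≈ 172.29°
|G| = 12500000 / 2.4976e+07 ≈ 0.50048
Gain = 20 log₁₀(0.50048) ≈ -6.01 dB
∠G = 0.00° − 172.29° = -172.29°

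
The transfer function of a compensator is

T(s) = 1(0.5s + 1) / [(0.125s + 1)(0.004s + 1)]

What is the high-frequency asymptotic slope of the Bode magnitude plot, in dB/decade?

-20 dB/decade

Each pole contributes −20 dB/decade at high frequency; each zero contributes +20 dB/decade.
Net: 1 zero(s) − 2 pole(s) → -20 dB/decade.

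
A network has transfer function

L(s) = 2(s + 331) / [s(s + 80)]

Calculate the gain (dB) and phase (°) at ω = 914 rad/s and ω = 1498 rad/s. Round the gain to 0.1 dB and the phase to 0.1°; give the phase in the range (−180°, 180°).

ω = 914: -52.7 dB, -104.9°; ω = 1498: -57.3 dB, -99.4°

At s = jω = j914:
zero (s+331): 331 + j914 → |·| = √(331²+914²) = √944957 ≈ 972.09, ∠ = arctan(914/331) ≈ 70.09°
pole (s+80): 80 + j914 → |·| = √(80²+914²) = √841796 ≈ 917.49, ∠ = arctan(914/80) ≈ 85.00°
pole at origin: |s| = 914, ∠ = 90.00° (in denominator)
|L| = 2 · 972.09 / 8.3859e+05 ≈ 0.0023184
Gain = 20 log₁₀(0.0023184) ≈ -52.70 dB
∠L = 70.09° − 175.00° = -104.91°

At s = jω = j1498:
zero (s+331): 331 + j1498 → |·| = √(331²+1498²) = √2353565 ≈ 1534.1, ∠ = arctan(1498/331) ≈ 77.54°
pole (s+80): 80 + j1498 → |·| = √(80²+1498²) = √2250404 ≈ 1500.1, ∠ = arctan(1498/80) ≈ 86.94°
pole at origin: |s| = 1498, ∠ = 90.00° (in denominator)
|L| = 2 · 1534.1 / 2.2471e+06 ≈ 0.0013654
Gain = 20 log₁₀(0.0013654) ≈ -57.29 dB
∠L = 77.54° − 176.94° = -99.40°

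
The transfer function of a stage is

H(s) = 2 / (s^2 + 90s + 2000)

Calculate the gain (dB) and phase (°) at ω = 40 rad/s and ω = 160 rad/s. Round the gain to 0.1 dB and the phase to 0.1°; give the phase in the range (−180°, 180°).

Substitute s = j40:
Numerator: 2 = 2 + j0
Denominator: (j40)^2 + 90(j40) + 2000 = 400 + j3600
|N| = √(2² + 0²) ≈ 2, ∠N ≈ 0.00°
|D| = √(400² + 3600²) ≈ 3622.2, ∠D ≈ 83.66°
|H| = 2 / 3622.2 ≈ 0.00055215
Gain = 20 log₁₀(0.00055215) ≈ -65.16 dB
∠H = 0.00° − 83.66° = -83.66°

Substitute s = j160:
Numerator: 2 = 2 + j0
Denominator: (j160)^2 + 90(j160) + 2000 = -23600 + j14400
|N| = √(2² + 0²) ≈ 2, ∠N ≈ 0.00°
|D| = √(23600² + 14400²) ≈ 27646, ∠D ≈ 148.61°
|H| = 2 / 27646 ≈ 7.2343e-05
Gain = 20 log₁₀(7.2343e-05) ≈ -82.81 dB
∠H = 0.00° − 148.61° = -148.61°

ω = 40: -65.2 dB, -83.7°; ω = 160: -82.8 dB, -148.6°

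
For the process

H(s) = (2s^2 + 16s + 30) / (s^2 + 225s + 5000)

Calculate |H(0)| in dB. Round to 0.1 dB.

H(0) = 30 / 5000 = 0.006
20 log₁₀(0.006) ≈ -44.44 dB

-44.4 dB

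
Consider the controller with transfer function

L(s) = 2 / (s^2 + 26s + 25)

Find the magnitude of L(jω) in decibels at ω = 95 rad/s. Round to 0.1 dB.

Substitute s = j95:
Numerator: 2 = 2 + j0
Denominator: (j95)^2 + 26(j95) + 25 = -9000 + j2470
|N| = √(2² + 0²) ≈ 2, ∠N ≈ 0.00°
|D| = √(9000² + 2470²) ≈ 9332.8, ∠D ≈ 164.65°
|L| = 2 / 9332.8 ≈ 0.0002143
Gain = 20 log₁₀(0.0002143) ≈ -73.38 dB

-73.4 dB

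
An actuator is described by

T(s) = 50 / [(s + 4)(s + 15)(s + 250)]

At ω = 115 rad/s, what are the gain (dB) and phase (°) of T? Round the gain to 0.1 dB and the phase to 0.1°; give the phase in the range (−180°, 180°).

At s = jω = j115:
pole (s+4): 4 + j115 → |·| = √(4²+115²) = √13241 ≈ 115.07, ∠ = arctan(115/4) ≈ 88.01°
pole (s+15): 15 + j115 → |·| = √(15²+115²) = √13450 ≈ 115.97, ∠ = arctan(115/15) ≈ 82.57°
pole (s+250): 250 + j115 → |·| = √(250²+115²) = √75725 ≈ 275.18, ∠ = arctan(115/250) ≈ 24.70°
|T| = 50 / 3.6722e+06 ≈ 1.3616e-05
Gain = 20 log₁₀(1.3616e-05) ≈ -97.32 dB
∠T = 0.00° − 195.28° = -195.28° ≡ 164.72° (principal value)

-97.3 dB, 164.7°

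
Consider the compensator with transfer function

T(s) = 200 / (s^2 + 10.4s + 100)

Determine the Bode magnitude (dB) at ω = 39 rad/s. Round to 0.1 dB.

-17.4 dB

At s = jω = j39:
quadratic: (j39)² + 10.4·j39 + 100 = -1421 + j405.6 → |·| ≈ 1477.8, ∠ ≈ 164.07°
|T| = 200 / 1477.8 ≈ 0.13534
Gain = 20 log₁₀(0.13534) ≈ -17.37 dB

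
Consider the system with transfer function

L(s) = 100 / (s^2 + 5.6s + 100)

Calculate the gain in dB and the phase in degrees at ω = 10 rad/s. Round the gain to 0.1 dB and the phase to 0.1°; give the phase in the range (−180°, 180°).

5.0 dB, -90.0°

At s = jω = j10:
quadratic: (j10)² + 5.6·j10 + 100 = 0 + j56 → |·| ≈ 56, ∠ ≈ 90.00°
|L| = 100 / 56 ≈ 1.7857
Gain = 20 log₁₀(1.7857) ≈ 5.04 dB
∠L = 0.00° − 90.00° = -90.00°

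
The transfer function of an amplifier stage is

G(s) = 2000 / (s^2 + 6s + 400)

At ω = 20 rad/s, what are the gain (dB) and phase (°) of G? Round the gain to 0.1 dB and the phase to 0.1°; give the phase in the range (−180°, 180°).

24.4 dB, -90.0°

At s = jω = j20:
quadratic: (j20)² + 6·j20 + 400 = 0 + j120 → |·| ≈ 120, ∠ ≈ 90.00°
|G| = 2000 / 120 ≈ 16.667
Gain = 20 log₁₀(16.667) ≈ 24.44 dB
∠G = 0.00° − 90.00° = -90.00°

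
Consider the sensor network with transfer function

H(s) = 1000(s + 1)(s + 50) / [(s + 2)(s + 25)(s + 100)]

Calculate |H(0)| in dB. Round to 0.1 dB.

20.0 dB

H(0) = 1000·1·50 / (2·25·100) = 10
20 log₁₀(10) ≈ 20.00 dB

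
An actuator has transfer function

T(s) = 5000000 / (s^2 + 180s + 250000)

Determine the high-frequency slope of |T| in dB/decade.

Each pole contributes −20 dB/decade at high frequency; each zero contributes +20 dB/decade.
Net: 0 zero(s) − 2 pole(s) → -40 dB/decade.

-40 dB/decade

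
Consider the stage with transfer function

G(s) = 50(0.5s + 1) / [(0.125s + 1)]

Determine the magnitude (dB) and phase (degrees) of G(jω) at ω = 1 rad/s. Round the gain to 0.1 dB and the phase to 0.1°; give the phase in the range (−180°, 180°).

34.9 dB, 19.4°

At ω = 1 rad/s:
zero (1 + j1·0.5) = 1 + j0.5 → |·| ≈ 1.118, ∠ ≈ 26.57°
pole (1 + j1·0.125) = 1 + j0.125 → |·| ≈ 1.0078, ∠ ≈ 7.13°
|G| = 50 · 1.118 / (1.0078) ≈ 55.467
Gain = 20 log₁₀(55.467) ≈ 34.88 dB
∠G = (26.57°) − (7.13°) = 19.44°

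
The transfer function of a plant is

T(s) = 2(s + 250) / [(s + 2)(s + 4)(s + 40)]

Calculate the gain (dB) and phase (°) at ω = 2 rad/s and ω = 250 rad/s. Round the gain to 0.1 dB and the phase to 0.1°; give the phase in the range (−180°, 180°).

ω = 2: -0.1 dB, -74.0°; ω = 250: -87.0 dB, 145.5°

At s = jω = j2:
zero (s+250): 250 + j2 → |·| = √(250²+2²) = √62504 ≈ 250.01, ∠ = arctan(2/250) ≈ 0.46°
pole (s+2): 2 + j2 → |·| = √(2²+2²) = √8 ≈ 2.8284, ∠ = arctan(2/2) ≈ 45.00°
pole (s+4): 4 + j2 → |·| = √(4²+2²) = √20 ≈ 4.4721, ∠ = arctan(2/4) ≈ 26.57°
pole (s+40): 40 + j2 → |·| = √(40²+2²) = √1604 ≈ 40.05, ∠ = arctan(2/40) ≈ 2.86°
|T| = 2 · 250.01 / 506.59 ≈ 0.98703
Gain = 20 log₁₀(0.98703) ≈ -0.11 dB
∠T = 0.46° − 74.43° = -73.97°

At s = jω = j250:
zero (s+250): 250 + j250 → |·| = √(250²+250²) = √125000 ≈ 353.55, ∠ = arctan(250/250) ≈ 45.00°
pole (s+2): 2 + j250 → |·| = √(2²+250²) = √62504 ≈ 250.01, ∠ = arctan(250/2) ≈ 89.54°
pole (s+4): 4 + j250 → |·| = √(4²+250²) = √62516 ≈ 250.03, ∠ = arctan(250/4) ≈ 89.08°
pole (s+40): 40 + j250 → |·| = √(40²+250²) = √64100 ≈ 253.18, ∠ = arctan(250/40) ≈ 80.91°
|T| = 2 · 353.55 / 1.5826e+07 ≈ 4.468e-05
Gain = 20 log₁₀(4.468e-05) ≈ -87.00 dB
∠T = 45.00° − 259.53° = -214.53° ≡ 145.47° (principal value)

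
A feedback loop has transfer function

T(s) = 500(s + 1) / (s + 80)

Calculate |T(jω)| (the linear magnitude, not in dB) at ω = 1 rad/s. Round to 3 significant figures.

At s = jω = j1:
zero (s+1): 1 + j1 → |·| = √(1²+1²) = √2 ≈ 1.4142, ∠ = arctan(1/1) ≈ 45.00°
pole (s+80): 80 + j1 → |·| = √(80²+1²) = √6401 ≈ 80.006, ∠ = arctan(1/80) ≈ 0.72°
|T| = 500 · 1.4142 / 80.006 ≈ 8.8381

8.84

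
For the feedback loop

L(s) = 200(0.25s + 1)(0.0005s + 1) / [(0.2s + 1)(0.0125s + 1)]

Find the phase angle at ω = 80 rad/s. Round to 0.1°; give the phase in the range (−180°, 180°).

At ω = 80 rad/s:
zero (1 + j80·0.25) = 1 + j20 → |·| ≈ 20.025, ∠ ≈ 87.14°
zero (1 + j80·0.0005) = 1 + j0.04 → |·| ≈ 1.0008, ∠ ≈ 2.29°
pole (1 + j80·0.2) = 1 + j16 → |·| ≈ 16.031, ∠ ≈ 86.42°
pole (1 + j80·0.0125) = 1 + j1 → |·| ≈ 1.4142, ∠ ≈ 45.00°
∠L = (87.14° + 2.29°) − (86.42° + 45.00°) = -41.99°

-42.0°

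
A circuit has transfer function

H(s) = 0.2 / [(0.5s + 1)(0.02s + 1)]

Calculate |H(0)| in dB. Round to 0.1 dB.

-14.0 dB

H(0) = 0.2 · 1 / 1 = 0.2
20 log₁₀(0.2) ≈ -13.98 dB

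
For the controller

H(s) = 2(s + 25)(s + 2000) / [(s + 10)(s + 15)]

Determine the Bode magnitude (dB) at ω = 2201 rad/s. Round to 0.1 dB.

8.6 dB

At s = jω = j2201:
zero (s+25): 25 + j2201 → |·| = √(25²+2201²) = √4845026 ≈ 2201.1, ∠ = arctan(2201/25) ≈ 89.35°
zero (s+2000): 2000 + j2201 → |·| = √(2000²+2201²) = √8844401 ≈ 2974, ∠ = arctan(2201/2000) ≈ 47.74°
pole (s+10): 10 + j2201 → |·| = √(10²+2201²) = √4844501 ≈ 2201, ∠ = arctan(2201/10) ≈ 89.74°
pole (s+15): 15 + j2201 → |·| = √(15²+2201²) = √4844626 ≈ 2201.1, ∠ = arctan(2201/15) ≈ 89.61°
|H| = 2 · 6.5461e+06 / 4.8446e+06 ≈ 2.7024
Gain = 20 log₁₀(2.7024) ≈ 8.63 dB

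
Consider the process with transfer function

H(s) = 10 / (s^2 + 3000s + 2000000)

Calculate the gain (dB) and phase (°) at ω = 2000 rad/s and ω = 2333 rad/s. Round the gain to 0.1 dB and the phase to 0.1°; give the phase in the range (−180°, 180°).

ω = 2000: -116.0 dB, -108.4°; ω = 2333: -117.8 dB, -116.2°

Substitute s = j2000:
Numerator: 10 = 10 + j0
Denominator: (j2000)^2 + 3000(j2000) + 2000000 = -2000000 + j6000000
|N| = √(10² + 0²) ≈ 10, ∠N ≈ 0.00°
|D| = √(2000000² + 6000000²) ≈ 6.3246e+06, ∠D ≈ 108.43°
|H| = 10 / 6.3246e+06 ≈ 1.5811e-06
Gain = 20 log₁₀(1.5811e-06) ≈ -116.02 dB
∠H = 0.00° − 108.43° = -108.43°

Substitute s = j2333:
Numerator: 10 = 10 + j0
Denominator: (j2333)^2 + 3000(j2333) + 2000000 = -3442889 + j6999000
|N| = √(10² + 0²) ≈ 10, ∠N ≈ 0.00°
|D| = √(3442889² + 6999000²) ≈ 7.8e+06, ∠D ≈ 116.19°
|H| = 10 / 7.8e+06 ≈ 1.2821e-06
Gain = 20 log₁₀(1.2821e-06) ≈ -117.84 dB
∠H = 0.00° − 116.19° = -116.19°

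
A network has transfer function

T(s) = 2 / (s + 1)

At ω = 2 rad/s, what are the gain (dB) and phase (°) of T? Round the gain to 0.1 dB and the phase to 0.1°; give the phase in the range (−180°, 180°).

-1.0 dB, -63.4°

Substitute s = j2:
Numerator: 2 = 2 + j0
Denominator: (j2) + 1 = 1 + j2
|N| = √(2² + 0²) ≈ 2, ∠N ≈ 0.00°
|D| = √(1² + 2²) ≈ 2.2361, ∠D ≈ 63.43°
|T| = 2 / 2.2361 ≈ 0.89441
Gain = 20 log₁₀(0.89441) ≈ -0.97 dB
∠T = 0.00° − 63.43° = -63.43°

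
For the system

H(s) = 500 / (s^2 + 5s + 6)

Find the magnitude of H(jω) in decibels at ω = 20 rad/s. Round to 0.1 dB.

1.8 dB

Substitute s = j20:
Numerator: 500 = 500 + j0
Denominator: (j20)^2 + 5(j20) + 6 = -394 + j100
|N| = √(500² + 0²) ≈ 500, ∠N ≈ 0.00°
|D| = √(394² + 100²) ≈ 406.49, ∠D ≈ 165.76°
|H| = 500 / 406.49 ≈ 1.23
Gain = 20 log₁₀(1.23) ≈ 1.80 dB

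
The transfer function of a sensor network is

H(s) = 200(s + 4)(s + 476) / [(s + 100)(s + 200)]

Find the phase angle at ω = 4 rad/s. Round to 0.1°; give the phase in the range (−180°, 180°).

42.0°

At s = jω = j4:
zero (s+4): 4 + j4 → |·| = √(4²+4²) = √32 ≈ 5.6569, ∠ = arctan(4/4) ≈ 45.00°
zero (s+476): 476 + j4 → |·| = √(476²+4²) = √226592 ≈ 476.02, ∠ = arctan(4/476) ≈ 0.48°
pole (s+100): 100 + j4 → |·| = √(100²+4²) = √10016 ≈ 100.08, ∠ = arctan(4/100) ≈ 2.29°
pole (s+200): 200 + j4 → |·| = √(200²+4²) = √40016 ≈ 200.04, ∠ = arctan(4/200) ≈ 1.15°
∠H = 45.48° − 3.44° = 42.04°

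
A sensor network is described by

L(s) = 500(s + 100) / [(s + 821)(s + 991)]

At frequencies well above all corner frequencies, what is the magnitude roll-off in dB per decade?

Each pole contributes −20 dB/decade at high frequency; each zero contributes +20 dB/decade.
Net: 1 zero(s) − 2 pole(s) → -20 dB/decade.

-20 dB/decade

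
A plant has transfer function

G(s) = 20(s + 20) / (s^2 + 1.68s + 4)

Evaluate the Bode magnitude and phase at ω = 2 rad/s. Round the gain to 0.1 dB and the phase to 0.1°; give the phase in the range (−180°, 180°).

41.6 dB, -84.3°

At s = jω = j2:
zero (s+20): 20 + j2 → |·| = √(20²+2²) = √404 ≈ 20.1, ∠ = arctan(2/20) ≈ 5.71°
quadratic: (j2)² + 1.68·j2 + 4 = 0 + j3.36 → |·| ≈ 3.36, ∠ ≈ 90.00°
|G| = 20 · 20.1 / 3.36 ≈ 119.64
Gain = 20 log₁₀(119.64) ≈ 41.56 dB
∠G = 5.71° − 90.00° = -84.29°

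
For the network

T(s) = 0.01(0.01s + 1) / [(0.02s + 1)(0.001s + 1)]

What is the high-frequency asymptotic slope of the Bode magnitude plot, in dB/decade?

-20 dB/decade

Each pole contributes −20 dB/decade at high frequency; each zero contributes +20 dB/decade.
Net: 1 zero(s) − 2 pole(s) → -20 dB/decade.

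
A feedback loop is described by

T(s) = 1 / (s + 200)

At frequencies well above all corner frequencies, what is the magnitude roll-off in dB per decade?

-20 dB/decade

Each pole contributes −20 dB/decade at high frequency; each zero contributes +20 dB/decade.
Net: 0 zero(s) − 1 pole(s) → -20 dB/decade.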